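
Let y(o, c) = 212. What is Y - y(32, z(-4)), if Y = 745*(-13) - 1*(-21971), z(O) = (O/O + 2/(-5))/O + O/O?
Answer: 12074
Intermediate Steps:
z(O) = 1 + 3/(5*O) (z(O) = (1 + 2*(-1/5))/O + 1 = (1 - 2/5)/O + 1 = 3/(5*O) + 1 = 1 + 3/(5*O))
Y = 12286 (Y = -9685 + 21971 = 12286)
Y - y(32, z(-4)) = 12286 - 1*212 = 12286 - 212 = 12074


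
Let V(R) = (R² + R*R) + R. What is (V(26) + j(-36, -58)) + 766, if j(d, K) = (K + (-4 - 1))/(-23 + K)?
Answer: 19303/9 ≈ 2144.8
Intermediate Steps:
V(R) = R + 2*R² (V(R) = (R² + R²) + R = 2*R² + R = R + 2*R²)
j(d, K) = (-5 + K)/(-23 + K) (j(d, K) = (K - 5)/(-23 + K) = (-5 + K)/(-23 + K))
(V(26) + j(-36, -58)) + 766 = (26*(1 + 2*26) + (-5 - 58)/(-23 - 58)) + 766 = (26*(1 + 52) - 63/(-81)) + 766 = (26*53 - 1/81*(-63)) + 766 = (1378 + 7/9) + 766 = 12409/9 + 766 = 19303/9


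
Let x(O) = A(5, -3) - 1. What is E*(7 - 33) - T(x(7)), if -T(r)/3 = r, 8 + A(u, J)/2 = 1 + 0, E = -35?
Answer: 865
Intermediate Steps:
A(u, J) = -14 (A(u, J) = -16 + 2*(1 + 0) = -16 + 2*1 = -16 + 2 = -14)
x(O) = -15 (x(O) = -14 - 1 = -15)
T(r) = -3*r
E*(7 - 33) - T(x(7)) = -35*(7 - 33) - (-3)*(-15) = -35*(-26) - 1*45 = 910 - 45 = 865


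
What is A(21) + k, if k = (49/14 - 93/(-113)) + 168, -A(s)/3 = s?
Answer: 24707/226 ≈ 109.32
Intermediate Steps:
A(s) = -3*s
k = 38945/226 (k = (49*(1/14) - 93*(-1/113)) + 168 = (7/2 + 93/113) + 168 = 977/226 + 168 = 38945/226 ≈ 172.32)
A(21) + k = -3*21 + 38945/226 = -63 + 38945/226 = 24707/226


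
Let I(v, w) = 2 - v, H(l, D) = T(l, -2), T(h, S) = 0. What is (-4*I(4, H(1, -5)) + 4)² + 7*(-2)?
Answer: 130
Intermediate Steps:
H(l, D) = 0
(-4*I(4, H(1, -5)) + 4)² + 7*(-2) = (-4*(2 - 1*4) + 4)² + 7*(-2) = (-4*(2 - 4) + 4)² - 14 = (-4*(-2) + 4)² - 14 = (8 + 4)² - 14 = 12² - 14 = 144 - 14 = 130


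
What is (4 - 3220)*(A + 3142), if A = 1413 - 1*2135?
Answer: -7782720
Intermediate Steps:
A = -722 (A = 1413 - 2135 = -722)
(4 - 3220)*(A + 3142) = (4 - 3220)*(-722 + 3142) = -3216*2420 = -7782720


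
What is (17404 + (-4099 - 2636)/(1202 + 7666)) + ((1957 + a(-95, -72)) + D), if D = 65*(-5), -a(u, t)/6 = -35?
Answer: 56888931/2956 ≈ 19245.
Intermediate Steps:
a(u, t) = 210 (a(u, t) = -6*(-35) = 210)
D = -325
(17404 + (-4099 - 2636)/(1202 + 7666)) + ((1957 + a(-95, -72)) + D) = (17404 + (-4099 - 2636)/(1202 + 7666)) + ((1957 + 210) - 325) = (17404 - 6735/8868) + (2167 - 325) = (17404 - 6735*1/8868) + 1842 = (17404 - 2245/2956) + 1842 = 51443979/2956 + 1842 = 56888931/2956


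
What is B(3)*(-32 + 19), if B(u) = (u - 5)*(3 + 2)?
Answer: 130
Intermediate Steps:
B(u) = -25 + 5*u (B(u) = (-5 + u)*5 = -25 + 5*u)
B(3)*(-32 + 19) = (-25 + 5*3)*(-32 + 19) = (-25 + 15)*(-13) = -10*(-13) = 130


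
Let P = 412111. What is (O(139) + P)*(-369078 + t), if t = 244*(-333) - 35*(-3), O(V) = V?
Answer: -185605256250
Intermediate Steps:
t = -81147 (t = -81252 + 105 = -81147)
(O(139) + P)*(-369078 + t) = (139 + 412111)*(-369078 - 81147) = 412250*(-450225) = -185605256250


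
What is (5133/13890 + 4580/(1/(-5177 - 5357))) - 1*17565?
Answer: -223459007839/4630 ≈ -4.8263e+7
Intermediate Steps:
(5133/13890 + 4580/(1/(-5177 - 5357))) - 1*17565 = (5133*(1/13890) + 4580/(1/(-10534))) - 17565 = (1711/4630 + 4580/(-1/10534)) - 17565 = (1711/4630 + 4580*(-10534)) - 17565 = (1711/4630 - 48245720) - 17565 = -223377681889/4630 - 17565 = -223459007839/4630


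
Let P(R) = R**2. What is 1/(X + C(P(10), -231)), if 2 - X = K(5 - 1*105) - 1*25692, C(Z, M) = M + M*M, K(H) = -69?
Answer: 1/78893 ≈ 1.2675e-5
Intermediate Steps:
C(Z, M) = M + M**2
X = 25763 (X = 2 - (-69 - 1*25692) = 2 - (-69 - 25692) = 2 - 1*(-25761) = 2 + 25761 = 25763)
1/(X + C(P(10), -231)) = 1/(25763 - 231*(1 - 231)) = 1/(25763 - 231*(-230)) = 1/(25763 + 53130) = 1/78893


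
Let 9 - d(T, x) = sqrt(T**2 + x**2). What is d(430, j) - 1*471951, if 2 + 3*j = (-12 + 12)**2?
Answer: -471942 - 2*sqrt(416026)/3 ≈ -4.7237e+5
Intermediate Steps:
j = -2/3 (j = -2/3 + (-12 + 12)**2/3 = -2/3 + (1/3)*0**2 = -2/3 + (1/3)*0 = -2/3 + 0 = -2/3 ≈ -0.66667)
d(T, x) = 9 - sqrt(T**2 + x**2)
d(430, j) - 1*471951 = (9 - sqrt(430**2 + (-2/3)**2)) - 1*471951 = (9 - sqrt(184900 + 4/9)) - 471951 = (9 - sqrt(1664104/9)) - 471951 = (9 - 2*sqrt(416026)/3) - 471951 = -471942 - 2*sqrt(416026)/3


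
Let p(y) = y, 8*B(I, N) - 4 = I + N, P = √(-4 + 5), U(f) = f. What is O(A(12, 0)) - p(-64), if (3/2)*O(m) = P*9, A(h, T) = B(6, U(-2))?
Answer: 70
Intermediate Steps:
P = 1 (P = √1 = 1)
B(I, N) = ½ + I/8 + N/8 (B(I, N) = ½ + (I + N)/8 = ½ + (I/8 + N/8) = ½ + I/8 + N/8)
A(h, T) = 1 (A(h, T) = ½ + (⅛)*6 + (⅛)*(-2) = ½ + ¾ - ¼ = 1)
O(m) = 6 (O(m) = 2*(1*9)/3 = (⅔)*9 = 6)
O(A(12, 0)) - p(-64) = 6 - 1*(-64) = 6 + 64 = 70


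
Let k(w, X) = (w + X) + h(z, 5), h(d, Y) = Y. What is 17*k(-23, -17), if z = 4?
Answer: -595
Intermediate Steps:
k(w, X) = 5 + X + w (k(w, X) = (w + X) + 5 = (X + w) + 5 = 5 + X + w)
17*k(-23, -17) = 17*(5 - 17 - 23) = 17*(-35) = -595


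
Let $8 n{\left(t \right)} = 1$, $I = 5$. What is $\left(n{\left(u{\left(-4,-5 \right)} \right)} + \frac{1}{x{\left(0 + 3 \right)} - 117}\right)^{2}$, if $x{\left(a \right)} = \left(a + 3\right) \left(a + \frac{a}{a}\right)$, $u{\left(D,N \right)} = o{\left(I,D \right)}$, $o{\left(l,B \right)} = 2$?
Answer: $\frac{7225}{553536} \approx 0.013052$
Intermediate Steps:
$u{\left(D,N \right)} = 2$
$x{\left(a \right)} = \left(1 + a\right) \left(3 + a\right)$ ($x{\left(a \right)} = \left(3 + a\right) \left(a + 1\right) = \left(3 + a\right) \left(1 + a\right) = \left(1 + a\right) \left(3 + a\right)$)
$n{\left(t \right)} = \frac{1}{8}$ ($n{\left(t \right)} = \frac{1}{8} \cdot 1 = \frac{1}{8}$)
$\left(n{\left(u{\left(-4,-5 \right)} \right)} + \frac{1}{x{\left(0 + 3 \right)} - 117}\right)^{2} = \left(\frac{1}{8} + \frac{1}{\left(3 + \left(0 + 3\right)^{2} + 4 \left(0 + 3\right)\right) - 117}\right)^{2} = \left(\frac{1}{8} + \frac{1}{\left(3 + 3^{2} + 4 \cdot 3\right) - 117}\right)^{2} = \left(\frac{1}{8} + \frac{1}{\left(3 + 9 + 12\right) - 117}\right)^{2} = \left(\frac{1}{8} + \frac{1}{24 - 117}\right)^{2} = \left(\frac{1}{8} + \frac{1}{-93}\right)^{2} = \left(\frac{1}{8} - \frac{1}{93}\right)^{2} = \left(\frac{85}{744}\right)^{2} = \frac{7225}{553536}$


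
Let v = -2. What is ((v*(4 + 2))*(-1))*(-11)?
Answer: -132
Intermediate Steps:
((v*(4 + 2))*(-1))*(-11) = (-2*(4 + 2)*(-1))*(-11) = (-2*6*(-1))*(-11) = -12*(-1)*(-11) = 12*(-11) = -132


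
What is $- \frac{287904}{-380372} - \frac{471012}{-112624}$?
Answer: $\frac{13224042285}{2677438508} \approx 4.9391$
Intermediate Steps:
$- \frac{287904}{-380372} - \frac{471012}{-112624} = \left(-287904\right) \left(- \frac{1}{380372}\right) - - \frac{117753}{28156} = \frac{71976}{95093} + \frac{117753}{28156} = \frac{13224042285}{2677438508}$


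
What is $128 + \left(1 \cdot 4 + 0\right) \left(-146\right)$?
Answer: $-456$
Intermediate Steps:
$128 + \left(1 \cdot 4 + 0\right) \left(-146\right) = 128 + \left(4 + 0\right) \left(-146\right) = 128 + 4 \left(-146\right) = 128 - 584 = -456$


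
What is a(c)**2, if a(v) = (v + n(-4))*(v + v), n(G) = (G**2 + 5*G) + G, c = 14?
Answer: 28224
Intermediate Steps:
n(G) = G**2 + 6*G
a(v) = 2*v*(-8 + v) (a(v) = (v - 4*(6 - 4))*(v + v) = (v - 4*2)*(2*v) = (v - 8)*(2*v) = (-8 + v)*(2*v) = 2*v*(-8 + v))
a(c)**2 = (2*14*(-8 + 14))**2 = (2*14*6)**2 = 168**2 = 28224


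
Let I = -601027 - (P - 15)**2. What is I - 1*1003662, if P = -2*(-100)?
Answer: -1638914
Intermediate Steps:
P = 200
I = -635252 (I = -601027 - (200 - 15)**2 = -601027 - 1*185**2 = -601027 - 1*34225 = -601027 - 34225 = -635252)
I - 1*1003662 = -635252 - 1*1003662 = -635252 - 1003662 = -1638914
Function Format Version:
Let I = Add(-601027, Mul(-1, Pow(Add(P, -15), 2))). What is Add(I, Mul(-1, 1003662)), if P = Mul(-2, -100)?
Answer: -1638914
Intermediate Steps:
P = 200
I = -635252 (I = Add(-601027, Mul(-1, Pow(Add(200, -15), 2))) = Add(-601027, Mul(-1, Pow(185, 2))) = Add(-601027, Mul(-1, 34225)) = Add(-601027, -34225) = -635252)
Add(I, Mul(-1, 1003662)) = Add(-635252, Mul(-1, 1003662)) = Add(-635252, -1003662) = -1638914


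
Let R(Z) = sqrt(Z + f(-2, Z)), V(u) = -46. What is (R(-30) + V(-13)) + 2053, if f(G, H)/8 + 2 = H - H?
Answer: 2007 + I*sqrt(46) ≈ 2007.0 + 6.7823*I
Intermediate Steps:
f(G, H) = -16 (f(G, H) = -16 + 8*(H - H) = -16 + 8*0 = -16 + 0 = -16)
R(Z) = sqrt(-16 + Z) (R(Z) = sqrt(Z - 16) = sqrt(-16 + Z))
(R(-30) + V(-13)) + 2053 = (sqrt(-16 - 30) - 46) + 2053 = (sqrt(-46) - 46) + 2053 = (I*sqrt(46) - 46) + 2053 = (-46 + I*sqrt(46)) + 2053 = 2007 + I*sqrt(46)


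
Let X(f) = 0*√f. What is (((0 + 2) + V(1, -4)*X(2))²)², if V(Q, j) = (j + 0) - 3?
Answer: 16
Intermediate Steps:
X(f) = 0
V(Q, j) = -3 + j (V(Q, j) = j - 3 = -3 + j)
(((0 + 2) + V(1, -4)*X(2))²)² = (((0 + 2) + (-3 - 4)*0)²)² = ((2 - 7*0)²)² = ((2 + 0)²)² = (2²)² = 4² = 16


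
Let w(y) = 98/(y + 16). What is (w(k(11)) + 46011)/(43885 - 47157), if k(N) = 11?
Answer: -1242395/88344 ≈ -14.063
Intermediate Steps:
w(y) = 98/(16 + y)
(w(k(11)) + 46011)/(43885 - 47157) = (98/(16 + 11) + 46011)/(43885 - 47157) = (98/27 + 46011)/(-3272) = (98*(1/27) + 46011)*(-1/3272) = (98/27 + 46011)*(-1/3272) = (1242395/27)*(-1/3272) = -1242395/88344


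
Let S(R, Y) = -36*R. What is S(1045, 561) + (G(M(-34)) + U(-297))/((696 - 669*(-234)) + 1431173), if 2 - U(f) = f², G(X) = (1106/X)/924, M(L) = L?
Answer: -134093048577787/3564403260 ≈ -37620.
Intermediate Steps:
G(X) = 79/(66*X) (G(X) = (1106/X)*(1/924) = 79/(66*X))
U(f) = 2 - f²
S(1045, 561) + (G(M(-34)) + U(-297))/((696 - 669*(-234)) + 1431173) = -36*1045 + ((79/66)/(-34) + (2 - 1*(-297)²))/((696 - 669*(-234)) + 1431173) = -37620 + ((79/66)*(-1/34) + (2 - 1*88209))/((696 + 156546) + 1431173) = -37620 + (-79/2244 + (2 - 88209))/(157242 + 1431173) = -37620 + (-79/2244 - 88207)/1588415 = -37620 - 197936587/2244*1/1588415 = -37620 - 197936587/3564403260 = -134093048577787/3564403260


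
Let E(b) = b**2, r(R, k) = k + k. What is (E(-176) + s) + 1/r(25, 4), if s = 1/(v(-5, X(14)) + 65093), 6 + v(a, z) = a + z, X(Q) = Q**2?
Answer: 8088237955/261112 ≈ 30976.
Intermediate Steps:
r(R, k) = 2*k
v(a, z) = -6 + a + z (v(a, z) = -6 + (a + z) = -6 + a + z)
s = 1/65278 (s = 1/((-6 - 5 + 14**2) + 65093) = 1/((-6 - 5 + 196) + 65093) = 1/(185 + 65093) = 1/65278 ≈ 1.5319e-5)
(E(-176) + s) + 1/r(25, 4) = ((-176)**2 + 1/65278) + 1/(2*4) = (30976 + 1/65278) + 1/8 = 2022051329/65278 + 1/8 = 8088237955/261112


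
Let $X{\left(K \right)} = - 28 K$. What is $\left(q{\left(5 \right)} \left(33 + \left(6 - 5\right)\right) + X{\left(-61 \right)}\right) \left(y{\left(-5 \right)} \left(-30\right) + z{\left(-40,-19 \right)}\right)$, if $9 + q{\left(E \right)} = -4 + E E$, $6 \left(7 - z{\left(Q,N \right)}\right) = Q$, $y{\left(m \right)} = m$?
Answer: $\frac{1038956}{3} \approx 3.4632 \cdot 10^{5}$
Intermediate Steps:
$z{\left(Q,N \right)} = 7 - \frac{Q}{6}$
$q{\left(E \right)} = -13 + E^{2}$ ($q{\left(E \right)} = -9 + \left(-4 + E E\right) = -9 + \left(-4 + E^{2}\right) = -13 + E^{2}$)
$\left(q{\left(5 \right)} \left(33 + \left(6 - 5\right)\right) + X{\left(-61 \right)}\right) \left(y{\left(-5 \right)} \left(-30\right) + z{\left(-40,-19 \right)}\right) = \left(\left(-13 + 5^{2}\right) \left(33 + \left(6 - 5\right)\right) - -1708\right) \left(\left(-5\right) \left(-30\right) + \left(7 - - \frac{20}{3}\right)\right) = \left(\left(-13 + 25\right) \left(33 + 1\right) + 1708\right) \left(150 + \left(7 + \frac{20}{3}\right)\right) = \left(12 \cdot 34 + 1708\right) \left(150 + \frac{41}{3}\right) = \left(408 + 1708\right) \frac{491}{3} = 2116 \cdot \frac{491}{3} = \frac{1038956}{3}$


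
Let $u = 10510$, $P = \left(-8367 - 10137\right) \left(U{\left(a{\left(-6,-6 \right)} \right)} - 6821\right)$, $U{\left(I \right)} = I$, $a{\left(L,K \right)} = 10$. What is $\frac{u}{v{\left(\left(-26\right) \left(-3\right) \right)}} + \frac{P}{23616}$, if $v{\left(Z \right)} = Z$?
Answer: $\frac{69990293}{12792} \approx 5471.4$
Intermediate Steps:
$P = 126030744$ ($P = \left(-8367 - 10137\right) \left(10 - 6821\right) = \left(-18504\right) \left(-6811\right) = 126030744$)
$\frac{u}{v{\left(\left(-26\right) \left(-3\right) \right)}} + \frac{P}{23616} = \frac{10510}{\left(-26\right) \left(-3\right)} + \frac{126030744}{23616} = \frac{10510}{78} + 126030744 \cdot \frac{1}{23616} = 10510 \cdot \frac{1}{78} + \frac{1750427}{328} = \frac{5255}{39} + \frac{1750427}{328} = \frac{69990293}{12792}$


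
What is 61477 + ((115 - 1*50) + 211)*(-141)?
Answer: 22561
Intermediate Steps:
61477 + ((115 - 1*50) + 211)*(-141) = 61477 + ((115 - 50) + 211)*(-141) = 61477 + (65 + 211)*(-141) = 61477 + 276*(-141) = 61477 - 38916 = 22561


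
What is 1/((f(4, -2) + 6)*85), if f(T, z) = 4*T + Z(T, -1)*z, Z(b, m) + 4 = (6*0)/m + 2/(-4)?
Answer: 1/2635 ≈ 0.00037951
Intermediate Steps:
Z(b, m) = -9/2 (Z(b, m) = -4 + ((6*0)/m + 2/(-4)) = -4 + (0/m + 2*(-¼)) = -4 + (0 - ½) = -4 - ½ = -9/2)
f(T, z) = 4*T - 9*z/2
1/((f(4, -2) + 6)*85) = 1/(((4*4 - 9/2*(-2)) + 6)*85) = 1/(((16 + 9) + 6)*85) = 1/((25 + 6)*85) = 1/(31*85) = 1/2635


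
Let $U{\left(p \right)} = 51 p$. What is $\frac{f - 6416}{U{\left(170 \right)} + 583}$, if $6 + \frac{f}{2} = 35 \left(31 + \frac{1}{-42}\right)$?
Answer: $- \frac{12779}{27759} \approx -0.46036$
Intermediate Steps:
$f = \frac{6469}{3}$ ($f = -12 + 2 \cdot 35 \left(31 + \frac{1}{-42}\right) = -12 + 2 \cdot 35 \left(31 - \frac{1}{42}\right) = -12 + 2 \cdot 35 \cdot \frac{1301}{42} = -12 + 2 \cdot \frac{6505}{6} = -12 + \frac{6505}{3} = \frac{6469}{3} \approx 2156.3$)
$\frac{f - 6416}{U{\left(170 \right)} + 583} = \frac{\frac{6469}{3} - 6416}{51 \cdot 170 + 583} = - \frac{12779}{3 \left(8670 + 583\right)} = - \frac{12779}{3 \cdot 9253} = \left(- \frac{12779}{3}\right) \frac{1}{9253} = - \frac{12779}{27759}$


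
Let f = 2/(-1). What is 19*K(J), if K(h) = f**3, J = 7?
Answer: -152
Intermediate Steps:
f = -2 (f = 2*(-1) = -2)
K(h) = -8 (K(h) = (-2)**3 = -8)
19*K(J) = 19*(-8) = -152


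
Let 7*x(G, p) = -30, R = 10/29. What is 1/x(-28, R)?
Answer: -7/30 ≈ -0.23333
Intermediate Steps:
R = 10/29 (R = 10*(1/29) = 10/29 ≈ 0.34483)
x(G, p) = -30/7 (x(G, p) = (⅐)*(-30) = -30/7)
1/x(-28, R) = 1/(-30/7) = -7/30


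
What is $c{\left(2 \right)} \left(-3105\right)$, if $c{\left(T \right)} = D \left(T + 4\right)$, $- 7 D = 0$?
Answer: $0$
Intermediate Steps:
$D = 0$ ($D = \left(- \frac{1}{7}\right) 0 = 0$)
$c{\left(T \right)} = 0$ ($c{\left(T \right)} = 0 \left(T + 4\right) = 0 \left(4 + T\right) = 0$)
$c{\left(2 \right)} \left(-3105\right) = 0 \left(-3105\right) = 0$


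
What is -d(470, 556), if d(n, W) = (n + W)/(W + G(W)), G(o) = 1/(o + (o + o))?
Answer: -90072/48811 ≈ -1.8453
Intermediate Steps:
G(o) = 1/(3*o) (G(o) = 1/(o + 2*o) = 1/(3*o))
d(n, W) = (W + n)/(W + 1/(3*W)) (d(n, W) = (n + W)/(W + 1/(3*W)) = (W + n)/(W + 1/(3*W)))
-d(470, 556) = -3*556*(556 + 470)/(1 + 3*556**2) = -3*556*1026/(1 + 3*309136) = -3*556*1026/(1 + 927408) = -3*556*1026/927409 = -1*90072/48811 = -90072/48811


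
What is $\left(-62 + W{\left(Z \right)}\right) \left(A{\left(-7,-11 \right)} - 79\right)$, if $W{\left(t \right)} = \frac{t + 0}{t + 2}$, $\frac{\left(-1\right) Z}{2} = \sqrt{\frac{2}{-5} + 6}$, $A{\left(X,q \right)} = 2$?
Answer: $\frac{107646}{23} - \frac{154 \sqrt{35}}{23} \approx 4640.6$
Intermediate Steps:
$Z = - \frac{4 \sqrt{35}}{5}$ ($Z = - 2 \sqrt{\frac{2}{-5} + 6} = - 2 \sqrt{2 \left(- \frac{1}{5}\right) + 6} = - 2 \sqrt{- \frac{2}{5} + 6} = - 2 \sqrt{\frac{28}{5}} = - 2 \frac{2 \sqrt{35}}{5} = - \frac{4 \sqrt{35}}{5} \approx -4.7329$)
$W{\left(t \right)} = \frac{t}{2 + t}$
$\left(-62 + W{\left(Z \right)}\right) \left(A{\left(-7,-11 \right)} - 79\right) = \left(-62 + \frac{\left(- \frac{4}{5}\right) \sqrt{35}}{2 - \frac{4 \sqrt{35}}{5}}\right) \left(2 - 79\right) = \left(-62 - \frac{4 \sqrt{35}}{5 \left(2 - \frac{4 \sqrt{35}}{5}\right)}\right) \left(-77\right) = 4774 + \frac{308 \sqrt{35}}{5 \left(2 - \frac{4 \sqrt{35}}{5}\right)}$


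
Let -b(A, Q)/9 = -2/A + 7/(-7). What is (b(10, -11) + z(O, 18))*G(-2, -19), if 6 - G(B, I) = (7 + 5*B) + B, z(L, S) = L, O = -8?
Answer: 154/5 ≈ 30.800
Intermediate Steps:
G(B, I) = -1 - 6*B (G(B, I) = 6 - ((7 + 5*B) + B) = 6 - (7 + 6*B) = 6 + (-7 - 6*B) = -1 - 6*B)
b(A, Q) = 9 + 18/A (b(A, Q) = -9*(-2/A + 7/(-7)) = -9*(-2/A + 7*(-⅐)) = -9*(-2/A - 1) = -9*(-1 - 2/A) = 9 + 18/A)
(b(10, -11) + z(O, 18))*G(-2, -19) = ((9 + 18/10) - 8)*(-1 - 6*(-2)) = ((9 + 18*(⅒)) - 8)*(-1 + 12) = ((9 + 9/5) - 8)*11 = (54/5 - 8)*11 = (14/5)*11 = 154/5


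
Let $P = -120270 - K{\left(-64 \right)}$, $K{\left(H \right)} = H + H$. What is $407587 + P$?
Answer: $287445$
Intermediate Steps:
$K{\left(H \right)} = 2 H$
$P = -120142$ ($P = -120270 - 2 \left(-64\right) = -120270 - -128 = -120270 + 128 = -120142$)
$407587 + P = 407587 - 120142 = 287445$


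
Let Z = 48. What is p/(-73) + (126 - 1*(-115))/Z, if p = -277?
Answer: 30889/3504 ≈ 8.8154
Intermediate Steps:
p/(-73) + (126 - 1*(-115))/Z = -277/(-73) + (126 - 1*(-115))/48 = -277*(-1/73) + (126 + 115)*(1/48) = 277/73 + 241*(1/48) = 277/73 + 241/48 = 30889/3504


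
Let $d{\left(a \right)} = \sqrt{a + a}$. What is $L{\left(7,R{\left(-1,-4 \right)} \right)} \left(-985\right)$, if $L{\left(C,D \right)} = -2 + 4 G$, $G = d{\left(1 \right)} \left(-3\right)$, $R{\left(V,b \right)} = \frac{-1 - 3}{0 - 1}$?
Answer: $1970 + 11820 \sqrt{2} \approx 18686.0$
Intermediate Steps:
$R{\left(V,b \right)} = 4$ ($R{\left(V,b \right)} = - \frac{4}{-1} = \left(-4\right) \left(-1\right) = 4$)
$d{\left(a \right)} = \sqrt{2} \sqrt{a}$ ($d{\left(a \right)} = \sqrt{2 a} = \sqrt{2} \sqrt{a}$)
$G = - 3 \sqrt{2}$ ($G = \sqrt{2} \sqrt{1} \left(-3\right) = \sqrt{2} \cdot 1 \left(-3\right) = \sqrt{2} \left(-3\right) = - 3 \sqrt{2} \approx -4.2426$)
$L{\left(C,D \right)} = -2 - 12 \sqrt{2}$ ($L{\left(C,D \right)} = -2 + 4 \left(- 3 \sqrt{2}\right) = -2 - 12 \sqrt{2}$)
$L{\left(7,R{\left(-1,-4 \right)} \right)} \left(-985\right) = \left(-2 - 12 \sqrt{2}\right) \left(-985\right) = 1970 + 11820 \sqrt{2}$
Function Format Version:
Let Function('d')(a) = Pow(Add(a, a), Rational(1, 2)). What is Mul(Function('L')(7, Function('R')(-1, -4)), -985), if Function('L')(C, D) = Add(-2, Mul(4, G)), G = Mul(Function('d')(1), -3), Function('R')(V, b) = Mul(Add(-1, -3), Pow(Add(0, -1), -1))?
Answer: Add(1970, Mul(11820, Pow(2, Rational(1, 2)))) ≈ 18686.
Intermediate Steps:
Function('R')(V, b) = 4 (Function('R')(V, b) = Mul(-4, Pow(-1, -1)) = Mul(-4, -1) = 4)
Function('d')(a) = Mul(Pow(2, Rational(1, 2)), Pow(a, Rational(1, 2))) (Function('d')(a) = Pow(Mul(2, a), Rational(1, 2)) = Mul(Pow(2, Rational(1, 2)), Pow(a, Rational(1, 2))))
G = Mul(-3, Pow(2, Rational(1, 2))) (G = Mul(Mul(Pow(2, Rational(1, 2)), Pow(1, Rational(1, 2))), -3) = Mul(Mul(Pow(2, Rational(1, 2)), 1), -3) = Mul(Pow(2, Rational(1, 2)), -3) = Mul(-3, Pow(2, Rational(1, 2))) ≈ -4.2426)
Function('L')(C, D) = Add(-2, Mul(-12, Pow(2, Rational(1, 2)))) (Function('L')(C, D) = Add(-2, Mul(4, Mul(-3, Pow(2, Rational(1, 2))))) = Add(-2, Mul(-12, Pow(2, Rational(1, 2)))))
Mul(Function('L')(7, Function('R')(-1, -4)), -985) = Mul(Add(-2, Mul(-12, Pow(2, Rational(1, 2)))), -985) = Add(1970, Mul(11820, Pow(2, Rational(1, 2))))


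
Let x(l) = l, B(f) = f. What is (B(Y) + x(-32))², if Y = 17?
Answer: 225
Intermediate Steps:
(B(Y) + x(-32))² = (17 - 32)² = (-15)² = 225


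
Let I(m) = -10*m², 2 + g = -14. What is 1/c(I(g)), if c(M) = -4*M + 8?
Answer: 1/10248 ≈ 9.7580e-5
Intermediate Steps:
g = -16 (g = -2 - 14 = -16)
c(M) = 8 - 4*M
1/c(I(g)) = 1/(8 - (-40)*(-16)²) = 1/(8 - (-40)*256) = 1/(8 - 4*(-2560)) = 1/(8 + 10240) = 1/10248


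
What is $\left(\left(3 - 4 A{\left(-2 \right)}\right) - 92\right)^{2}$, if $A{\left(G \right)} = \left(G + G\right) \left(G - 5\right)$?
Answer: $40401$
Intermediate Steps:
$A{\left(G \right)} = 2 G \left(-5 + G\right)$
$\left(\left(3 - 4 A{\left(-2 \right)}\right) - 92\right)^{2} = \left(\left(3 - 4 \cdot 2 \left(-2\right) \left(-5 - 2\right)\right) - 92\right)^{2} = \left(\left(3 - 4 \cdot 2 \left(-2\right) \left(-7\right)\right) - 92\right)^{2} = \left(\left(3 - 112\right) - 92\right)^{2} = \left(-109 - 92\right)^{2} = \left(-201\right)^{2} = 40401$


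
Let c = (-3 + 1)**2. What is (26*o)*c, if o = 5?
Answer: 520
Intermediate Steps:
c = 4 (c = (-2)**2 = 4)
(26*o)*c = (26*5)*4 = 130*4 = 520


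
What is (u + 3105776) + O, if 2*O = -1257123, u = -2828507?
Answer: -702585/2 ≈ -3.5129e+5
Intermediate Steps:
O = -1257123/2 (O = (½)*(-1257123) = -1257123/2 ≈ -6.2856e+5)
(u + 3105776) + O = (-2828507 + 3105776) - 1257123/2 = 277269 - 1257123/2 = -702585/2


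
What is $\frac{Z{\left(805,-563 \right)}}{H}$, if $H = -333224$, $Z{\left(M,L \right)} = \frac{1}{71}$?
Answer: $- \frac{1}{23658904} \approx -4.2267 \cdot 10^{-8}$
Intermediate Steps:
$Z{\left(M,L \right)} = \frac{1}{71}$
$\frac{Z{\left(805,-563 \right)}}{H} = \frac{1}{71 \left(-333224\right)} = \frac{1}{71} \left(- \frac{1}{333224}\right) = - \frac{1}{23658904}$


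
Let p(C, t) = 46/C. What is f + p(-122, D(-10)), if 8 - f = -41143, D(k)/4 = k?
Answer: 2510188/61 ≈ 41151.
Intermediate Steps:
D(k) = 4*k
f = 41151 (f = 8 - 1*(-41143) = 8 + 41143 = 41151)
f + p(-122, D(-10)) = 41151 + 46/(-122) = 41151 + 46*(-1/122) = 41151 - 23/61 = 2510188/61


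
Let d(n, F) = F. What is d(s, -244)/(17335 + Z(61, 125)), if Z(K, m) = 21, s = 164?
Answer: -61/4339 ≈ -0.014059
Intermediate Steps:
d(s, -244)/(17335 + Z(61, 125)) = -244/(17335 + 21) = -244/17356 = -244*1/17356 = -61/4339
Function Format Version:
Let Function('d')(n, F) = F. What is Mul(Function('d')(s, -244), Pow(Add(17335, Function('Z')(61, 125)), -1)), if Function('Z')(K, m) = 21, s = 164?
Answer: Rational(-61, 4339) ≈ -0.014059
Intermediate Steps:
Mul(Function('d')(s, -244), Pow(Add(17335, Function('Z')(61, 125)), -1)) = Mul(-244, Pow(Add(17335, 21), -1)) = Mul(-244, Pow(17356, -1)) = Mul(-244, Rational(1, 17356)) = Rational(-61, 4339)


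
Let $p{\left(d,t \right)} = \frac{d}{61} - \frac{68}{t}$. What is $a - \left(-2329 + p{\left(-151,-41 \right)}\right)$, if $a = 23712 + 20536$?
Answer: $\frac{116491120}{2501} \approx 46578.0$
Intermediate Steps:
$p{\left(d,t \right)} = - \frac{68}{t} + \frac{d}{61}$ ($p{\left(d,t \right)} = d \frac{1}{61} - \frac{68}{t} = \frac{d}{61} - \frac{68}{t} = - \frac{68}{t} + \frac{d}{61}$)
$a = 44248$
$a - \left(-2329 + p{\left(-151,-41 \right)}\right) = 44248 - \left(-2329 - \frac{151}{61} + \frac{68}{41}\right) = 44248 + \left(2329 - \left(\left(-68\right) \left(- \frac{1}{41}\right) - \frac{151}{61}\right)\right) = 44248 + \left(2329 - \left(\frac{68}{41} - \frac{151}{61}\right)\right) = 44248 + \left(2329 - - \frac{2043}{2501}\right) = 44248 + \left(2329 + \frac{2043}{2501}\right) = 44248 + \frac{5826872}{2501} = \frac{116491120}{2501}$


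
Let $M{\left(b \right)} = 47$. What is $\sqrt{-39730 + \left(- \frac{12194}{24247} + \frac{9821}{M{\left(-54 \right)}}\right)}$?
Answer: $\frac{i \sqrt{51326973855559709}}{1139609} \approx 198.8 i$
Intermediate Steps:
$\sqrt{-39730 + \left(- \frac{12194}{24247} + \frac{9821}{M{\left(-54 \right)}}\right)} = \sqrt{-39730 + \left(- \frac{12194}{24247} + \frac{9821}{47}\right)} = \sqrt{-39730 + \frac{237556669}{1139609}} = \sqrt{- \frac{45039108901}{1139609}} = \frac{i \sqrt{51326973855559709}}{1139609}$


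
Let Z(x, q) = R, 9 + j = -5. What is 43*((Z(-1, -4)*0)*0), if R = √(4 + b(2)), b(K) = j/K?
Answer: 0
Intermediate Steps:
j = -14 (j = -9 - 5 = -14)
b(K) = -14/K
R = I*√3 (R = √(4 - 14/2) = √(4 - 14*½) = √(4 - 7) = √(-3) = I*√3 ≈ 1.732*I)
Z(x, q) = I*√3
43*((Z(-1, -4)*0)*0) = 43*(((I*√3)*0)*0) = 43*(0*0) = 43*0 = 0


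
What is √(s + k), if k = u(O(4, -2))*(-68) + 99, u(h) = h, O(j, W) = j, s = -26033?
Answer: I*√26206 ≈ 161.88*I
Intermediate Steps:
k = -173 (k = 4*(-68) + 99 = -272 + 99 = -173)
√(s + k) = √(-26033 - 173) = √(-26206) = I*√26206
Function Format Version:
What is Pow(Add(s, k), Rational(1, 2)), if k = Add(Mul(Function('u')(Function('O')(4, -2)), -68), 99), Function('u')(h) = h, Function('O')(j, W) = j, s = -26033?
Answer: Mul(I, Pow(26206, Rational(1, 2))) ≈ Mul(161.88, I)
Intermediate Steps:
k = -173 (k = Add(Mul(4, -68), 99) = Add(-272, 99) = -173)
Pow(Add(s, k), Rational(1, 2)) = Pow(Add(-26033, -173), Rational(1, 2)) = Pow(-26206, Rational(1, 2)) = Mul(I, Pow(26206, Rational(1, 2)))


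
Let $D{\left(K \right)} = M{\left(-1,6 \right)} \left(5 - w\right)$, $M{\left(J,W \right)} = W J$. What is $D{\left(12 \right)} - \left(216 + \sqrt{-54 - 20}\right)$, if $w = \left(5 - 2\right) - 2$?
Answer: $-240 - i \sqrt{74} \approx -240.0 - 8.6023 i$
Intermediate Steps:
$M{\left(J,W \right)} = J W$
$w = 1$ ($w = 3 - 2 = 1$)
$D{\left(K \right)} = -24$ ($D{\left(K \right)} = \left(-1\right) 6 \left(5 - 1\right) = - 6 \left(5 - 1\right) = \left(-6\right) 4 = -24$)
$D{\left(12 \right)} - \left(216 + \sqrt{-54 - 20}\right) = -24 - \left(216 + \sqrt{-54 - 20}\right) = -24 - \left(216 + \sqrt{-74}\right) = -24 - \left(216 + i \sqrt{74}\right) = -240 - i \sqrt{74}$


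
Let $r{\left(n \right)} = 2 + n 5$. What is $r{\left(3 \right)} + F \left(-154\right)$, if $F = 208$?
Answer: $-32015$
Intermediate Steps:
$r{\left(n \right)} = 2 + 5 n$
$r{\left(3 \right)} + F \left(-154\right) = \left(2 + 5 \cdot 3\right) + 208 \left(-154\right) = \left(2 + 15\right) - 32032 = 17 - 32032 = -32015$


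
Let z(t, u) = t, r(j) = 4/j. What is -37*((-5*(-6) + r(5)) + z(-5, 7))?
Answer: -4773/5 ≈ -954.60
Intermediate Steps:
-37*((-5*(-6) + r(5)) + z(-5, 7)) = -37*((-5*(-6) + 4/5) - 5) = -37*((30 + 4*(1/5)) - 5) = -37*((30 + 4/5) - 5) = -37*(154/5 - 5) = -37*129/5 = -4773/5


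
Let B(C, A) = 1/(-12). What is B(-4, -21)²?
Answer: 1/144 ≈ 0.0069444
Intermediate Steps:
B(C, A) = -1/12
B(-4, -21)² = (-1/12)² = 1/144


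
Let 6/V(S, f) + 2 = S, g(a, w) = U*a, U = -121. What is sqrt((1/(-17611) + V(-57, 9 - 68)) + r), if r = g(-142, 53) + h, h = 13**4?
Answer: sqrt(49385077003119418)/1039049 ≈ 213.88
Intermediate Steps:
g(a, w) = -121*a
V(S, f) = 6/(-2 + S)
h = 28561
r = 45743 (r = -121*(-142) + 28561 = 17182 + 28561 = 45743)
sqrt((1/(-17611) + V(-57, 9 - 68)) + r) = sqrt((1/(-17611) + 6/(-2 - 57)) + 45743) = sqrt((-1/17611 + 6/(-59)) + 45743) = sqrt((-1/17611 + 6*(-1/59)) + 45743) = sqrt((-1/17611 - 6/59) + 45743) = sqrt(-105725/1039049 + 45743) = sqrt(47529112682/1039049) = sqrt(49385077003119418)/1039049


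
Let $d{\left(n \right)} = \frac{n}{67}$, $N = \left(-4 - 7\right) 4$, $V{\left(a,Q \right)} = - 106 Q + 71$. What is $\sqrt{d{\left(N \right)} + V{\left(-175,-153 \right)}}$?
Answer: $\frac{\sqrt{73118373}}{67} \approx 127.63$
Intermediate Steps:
$V{\left(a,Q \right)} = 71 - 106 Q$
$N = -44$ ($N = \left(-11\right) 4 = -44$)
$d{\left(n \right)} = \frac{n}{67}$ ($d{\left(n \right)} = n \frac{1}{67} = \frac{n}{67}$)
$\sqrt{d{\left(N \right)} + V{\left(-175,-153 \right)}} = \sqrt{\frac{1}{67} \left(-44\right) + \left(71 - -16218\right)} = \sqrt{- \frac{44}{67} + \left(71 + 16218\right)} = \sqrt{- \frac{44}{67} + 16289} = \sqrt{\frac{1091319}{67}} = \frac{\sqrt{73118373}}{67}$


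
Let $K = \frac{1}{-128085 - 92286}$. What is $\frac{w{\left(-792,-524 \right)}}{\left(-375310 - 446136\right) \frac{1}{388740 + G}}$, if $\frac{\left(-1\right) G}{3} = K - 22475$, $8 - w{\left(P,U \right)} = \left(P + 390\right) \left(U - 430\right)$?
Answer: $\frac{6425257253850500}{30170479411} \approx 2.1297 \cdot 10^{5}$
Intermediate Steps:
$K = - \frac{1}{220371}$ ($K = \frac{1}{-220371} = - \frac{1}{220371} \approx -4.5378 \cdot 10^{-6}$)
$w{\left(P,U \right)} = 8 - \left(-430 + U\right) \left(390 + P\right)$ ($w{\left(P,U \right)} = 8 - \left(P + 390\right) \left(U - 430\right) = 8 - \left(390 + P\right) \left(-430 + U\right) = 8 - \left(-430 + U\right) \left(390 + P\right)$)
$G = \frac{4952838226}{73457}$ ($G = - 3 \left(- \frac{1}{220371} - 22475\right) = \left(-3\right) \left(- \frac{4952838226}{220371}\right) = \frac{4952838226}{73457} \approx 67425.0$)
$\frac{w{\left(-792,-524 \right)}}{\left(-375310 - 446136\right) \frac{1}{388740 + G}} = \frac{167708 - -204360 + 430 \left(-792\right) - \left(-792\right) \left(-524\right)}{\left(-375310 - 446136\right) \frac{1}{388740 + \frac{4952838226}{73457}}} = \frac{167708 + 204360 - 340560 - 415008}{\left(-821446\right) \frac{1}{\frac{33508512406}{73457}}} = - \frac{383500}{\left(-821446\right) \frac{73457}{33508512406}} = - \frac{383500}{- \frac{30170479411}{16754256203}} = \left(-383500\right) \left(- \frac{16754256203}{30170479411}\right) = \frac{6425257253850500}{30170479411}$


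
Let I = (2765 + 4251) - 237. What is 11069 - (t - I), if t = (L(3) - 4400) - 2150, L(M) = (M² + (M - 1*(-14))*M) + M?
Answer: 24335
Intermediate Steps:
L(M) = M + M² + M*(14 + M) (L(M) = (M² + (M + 14)*M) + M = (M² + (14 + M)*M) + M = (M² + M*(14 + M)) + M = M + M² + M*(14 + M))
I = 6779 (I = 7016 - 237 = 6779)
t = -6487 (t = (3*(15 + 2*3) - 4400) - 2150 = (3*(15 + 6) - 4400) - 2150 = (3*21 - 4400) - 2150 = (63 - 4400) - 2150 = -4337 - 2150 = -6487)
11069 - (t - I) = 11069 - (-6487 - 1*6779) = 11069 - (-6487 - 6779) = 11069 - 1*(-13266) = 11069 + 13266 = 24335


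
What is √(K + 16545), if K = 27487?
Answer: 32*√43 ≈ 209.84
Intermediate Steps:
√(K + 16545) = √(27487 + 16545) = √44032 = 32*√43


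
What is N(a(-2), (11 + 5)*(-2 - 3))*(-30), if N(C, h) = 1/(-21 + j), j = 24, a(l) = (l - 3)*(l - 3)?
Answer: -10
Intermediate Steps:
a(l) = (-3 + l)² (a(l) = (-3 + l)*(-3 + l) = (-3 + l)²)
N(C, h) = ⅓ (N(C, h) = 1/(-21 + 24) = 1/3 = ⅓)
N(a(-2), (11 + 5)*(-2 - 3))*(-30) = (⅓)*(-30) = -10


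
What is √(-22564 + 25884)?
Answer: 2*√830 ≈ 57.619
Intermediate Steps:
√(-22564 + 25884) = √3320 = 2*√830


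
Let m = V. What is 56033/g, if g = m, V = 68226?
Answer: 409/498 ≈ 0.82129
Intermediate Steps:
m = 68226
g = 68226
56033/g = 56033/68226 = 56033*(1/68226) = 409/498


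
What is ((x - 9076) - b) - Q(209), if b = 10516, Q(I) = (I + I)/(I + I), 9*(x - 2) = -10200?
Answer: -62173/3 ≈ -20724.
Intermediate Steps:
x = -3394/3 (x = 2 + (⅑)*(-10200) = 2 - 3400/3 = -3394/3 ≈ -1131.3)
Q(I) = 1 (Q(I) = (2*I)/((2*I)) = (2*I)*(1/(2*I)) = 1)
((x - 9076) - b) - Q(209) = ((-3394/3 - 9076) - 1*10516) - 1*1 = (-30622/3 - 10516) - 1 = -62170/3 - 1 = -62173/3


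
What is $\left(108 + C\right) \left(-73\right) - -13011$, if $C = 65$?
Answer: $382$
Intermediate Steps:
$\left(108 + C\right) \left(-73\right) - -13011 = \left(108 + 65\right) \left(-73\right) - -13011 = 173 \left(-73\right) + 13011 = -12629 + 13011 = 382$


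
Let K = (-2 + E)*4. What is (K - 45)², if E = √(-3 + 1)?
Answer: 2777 - 424*I*√2 ≈ 2777.0 - 599.63*I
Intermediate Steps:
E = I*√2 (E = √(-2) = I*√2 ≈ 1.4142*I)
K = -8 + 4*I*√2 (K = (-2 + I*√2)*4 = -8 + 4*I*√2 ≈ -8.0 + 5.6569*I)
(K - 45)² = ((-8 + 4*I*√2) - 45)² = (-53 + 4*I*√2)²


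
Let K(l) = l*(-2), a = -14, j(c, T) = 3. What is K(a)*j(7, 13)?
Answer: 84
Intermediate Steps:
K(l) = -2*l
K(a)*j(7, 13) = -2*(-14)*3 = 28*3 = 84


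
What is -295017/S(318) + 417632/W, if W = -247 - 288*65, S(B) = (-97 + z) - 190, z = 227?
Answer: 1856843173/379340 ≈ 4894.9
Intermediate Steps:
S(B) = -60 (S(B) = (-97 + 227) - 190 = 130 - 190 = -60)
W = -18967 (W = -247 - 18720 = -18967)
-295017/S(318) + 417632/W = -295017/(-60) + 417632/(-18967) = -295017*(-1/60) + 417632*(-1/18967) = 98339/20 - 417632/18967 = 1856843173/379340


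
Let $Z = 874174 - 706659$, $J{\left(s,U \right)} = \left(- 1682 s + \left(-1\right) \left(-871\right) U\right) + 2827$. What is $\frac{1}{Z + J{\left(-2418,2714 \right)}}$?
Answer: $\frac{1}{6601312} \approx 1.5148 \cdot 10^{-7}$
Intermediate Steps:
$J{\left(s,U \right)} = 2827 - 1682 s + 871 U$ ($J{\left(s,U \right)} = \left(- 1682 s + 871 U\right) + 2827 = 2827 - 1682 s + 871 U$)
$Z = 167515$
$\frac{1}{Z + J{\left(-2418,2714 \right)}} = \frac{1}{167515 + \left(2827 - -4067076 + 871 \cdot 2714\right)} = \frac{1}{167515 + \left(2827 + 4067076 + 2363894\right)} = \frac{1}{167515 + 6433797} = \frac{1}{6601312}$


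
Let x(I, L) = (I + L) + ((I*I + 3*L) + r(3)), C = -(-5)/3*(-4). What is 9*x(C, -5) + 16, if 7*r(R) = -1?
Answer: 1223/7 ≈ 174.71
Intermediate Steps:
r(R) = -⅐ (r(R) = (⅐)*(-1) = -⅐)
C = -20/3 (C = -(-5)/3*(-4) = -5*(-⅓)*(-4) = (5/3)*(-4) = -20/3 ≈ -6.6667)
x(I, L) = -⅐ + I + I² + 4*L (x(I, L) = (I + L) + ((I*I + 3*L) - ⅐) = (I + L) + ((I² + 3*L) - ⅐) = (I + L) + (-⅐ + I² + 3*L) = -⅐ + I + I² + 4*L)
9*x(C, -5) + 16 = 9*(-⅐ - 20/3 + (-20/3)² + 4*(-5)) + 16 = 9*(-⅐ - 20/3 + 400/9 - 20) + 16 = 9*(1111/63) + 16 = 1111/7 + 16 = 1223/7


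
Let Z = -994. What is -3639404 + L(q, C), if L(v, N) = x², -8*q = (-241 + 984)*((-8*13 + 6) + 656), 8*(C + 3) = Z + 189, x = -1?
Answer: -3639403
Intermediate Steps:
C = -829/8 (C = -3 + (-994 + 189)/8 = -3 + (⅛)*(-805) = -3 - 805/8 = -829/8 ≈ -103.63)
q = -207297/4 (q = -(-241 + 984)*((-8*13 + 6) + 656)/8 = -743*((-104 + 6) + 656)/8 = -743*(-98 + 656)/8 = -743*558/8 = -⅛*414594 = -207297/4 ≈ -51824.)
L(v, N) = 1 (L(v, N) = (-1)² = 1)
-3639404 + L(q, C) = -3639404 + 1 = -3639403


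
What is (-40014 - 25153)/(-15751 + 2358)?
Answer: 65167/13393 ≈ 4.8658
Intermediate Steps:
(-40014 - 25153)/(-15751 + 2358) = -65167/(-13393) = -65167*(-1/13393) = 65167/13393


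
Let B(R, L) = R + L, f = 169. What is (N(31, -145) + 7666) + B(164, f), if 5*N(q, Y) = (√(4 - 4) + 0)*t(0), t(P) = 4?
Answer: 7999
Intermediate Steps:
B(R, L) = L + R
N(q, Y) = 0 (N(q, Y) = ((√(4 - 4) + 0)*4)/5 = ((√0 + 0)*4)/5 = ((0 + 0)*4)/5 = (0*4)/5 = (⅕)*0 = 0)
(N(31, -145) + 7666) + B(164, f) = (0 + 7666) + (169 + 164) = 7666 + 333 = 7999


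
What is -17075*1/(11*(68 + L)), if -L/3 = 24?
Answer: 17075/44 ≈ 388.07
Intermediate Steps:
L = -72 (L = -3*24 = -72)
-17075*1/(11*(68 + L)) = -17075*1/(11*(68 - 72)) = -17075/(11*(-4)) = -17075/(-44) = -17075*(-1/44) = 17075/44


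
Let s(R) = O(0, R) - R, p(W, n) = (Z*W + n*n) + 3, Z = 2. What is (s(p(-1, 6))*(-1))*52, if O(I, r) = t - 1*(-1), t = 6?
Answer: 1560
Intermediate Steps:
O(I, r) = 7 (O(I, r) = 6 - 1*(-1) = 6 + 1 = 7)
p(W, n) = 3 + n² + 2*W (p(W, n) = (2*W + n*n) + 3 = (2*W + n²) + 3 = (n² + 2*W) + 3 = 3 + n² + 2*W)
s(R) = 7 - R
(s(p(-1, 6))*(-1))*52 = ((7 - (3 + 6² + 2*(-1)))*(-1))*52 = ((7 - (3 + 36 - 2))*(-1))*52 = ((7 - 1*37)*(-1))*52 = ((7 - 37)*(-1))*52 = -30*(-1)*52 = 30*52 = 1560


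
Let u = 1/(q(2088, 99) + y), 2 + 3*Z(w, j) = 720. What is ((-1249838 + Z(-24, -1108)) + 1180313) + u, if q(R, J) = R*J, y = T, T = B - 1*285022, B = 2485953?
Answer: -500445451048/7222929 ≈ -69286.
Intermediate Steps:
T = 2200931 (T = 2485953 - 1*285022 = 2485953 - 285022 = 2200931)
Z(w, j) = 718/3 (Z(w, j) = -⅔ + (⅓)*720 = -⅔ + 240 = 718/3)
y = 2200931
q(R, J) = J*R
u = 1/2407643 (u = 1/(99*2088 + 2200931) = 1/(206712 + 2200931) = 1/2407643 ≈ 4.1534e-7)
((-1249838 + Z(-24, -1108)) + 1180313) + u = ((-1249838 + 718/3) + 1180313) + 1/2407643 = (-3748796/3 + 1180313) + 1/2407643 = -207857/3 + 1/2407643 = -500445451048/7222929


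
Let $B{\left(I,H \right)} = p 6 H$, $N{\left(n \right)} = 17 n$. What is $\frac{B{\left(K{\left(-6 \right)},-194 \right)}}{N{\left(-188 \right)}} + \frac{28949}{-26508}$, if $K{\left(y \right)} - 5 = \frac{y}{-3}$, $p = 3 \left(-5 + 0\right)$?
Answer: $- \frac{2953993}{450636} \approx -6.5552$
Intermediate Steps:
$p = -15$ ($p = 3 \left(-5\right) = -15$)
$K{\left(y \right)} = 5 - \frac{y}{3}$ ($K{\left(y \right)} = 5 + \frac{y}{-3} = 5 + y \left(- \frac{1}{3}\right) = 5 - \frac{y}{3}$)
$B{\left(I,H \right)} = - 90 H$ ($B{\left(I,H \right)} = \left(-15\right) 6 H = - 90 H$)
$\frac{B{\left(K{\left(-6 \right)},-194 \right)}}{N{\left(-188 \right)}} + \frac{28949}{-26508} = \frac{\left(-90\right) \left(-194\right)}{17 \left(-188\right)} + \frac{28949}{-26508} = \frac{17460}{-3196} + 28949 \left(- \frac{1}{26508}\right) = 17460 \left(- \frac{1}{3196}\right) - \frac{28949}{26508} = - \frac{4365}{799} - \frac{28949}{26508} = - \frac{2953993}{450636}$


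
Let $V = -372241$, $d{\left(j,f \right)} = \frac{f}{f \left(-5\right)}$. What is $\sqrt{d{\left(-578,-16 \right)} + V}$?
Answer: $\frac{i \sqrt{9306030}}{5} \approx 610.12 i$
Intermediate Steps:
$d{\left(j,f \right)} = - \frac{1}{5}$ ($d{\left(j,f \right)} = \frac{f}{\left(-5\right) f} = f \left(- \frac{1}{5 f}\right) = - \frac{1}{5}$)
$\sqrt{d{\left(-578,-16 \right)} + V} = \sqrt{- \frac{1}{5} - 372241} = \sqrt{- \frac{1861206}{5}} = \frac{i \sqrt{9306030}}{5}$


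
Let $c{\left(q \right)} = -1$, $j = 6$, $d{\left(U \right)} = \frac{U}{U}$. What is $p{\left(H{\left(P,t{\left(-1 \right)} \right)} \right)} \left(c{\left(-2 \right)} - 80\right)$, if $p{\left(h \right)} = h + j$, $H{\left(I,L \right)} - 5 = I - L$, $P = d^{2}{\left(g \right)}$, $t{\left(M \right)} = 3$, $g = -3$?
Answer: $-729$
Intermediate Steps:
$d{\left(U \right)} = 1$
$P = 1$ ($P = 1^{2} = 1$)
$H{\left(I,L \right)} = 5 + I - L$ ($H{\left(I,L \right)} = 5 + \left(I - L\right) = 5 + I - L$)
$p{\left(h \right)} = 6 + h$ ($p{\left(h \right)} = h + 6 = 6 + h$)
$p{\left(H{\left(P,t{\left(-1 \right)} \right)} \right)} \left(c{\left(-2 \right)} - 80\right) = \left(6 + \left(5 + 1 - 3\right)\right) \left(-1 - 80\right) = \left(6 + \left(5 + 1 - 3\right)\right) \left(-81\right) = \left(6 + 3\right) \left(-81\right) = 9 \left(-81\right) = -729$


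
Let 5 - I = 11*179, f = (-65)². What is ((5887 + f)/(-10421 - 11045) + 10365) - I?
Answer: 132322101/10733 ≈ 12329.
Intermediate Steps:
f = 4225
I = -1964 (I = 5 - 11*179 = 5 - 1*1969 = 5 - 1969 = -1964)
((5887 + f)/(-10421 - 11045) + 10365) - I = ((5887 + 4225)/(-10421 - 11045) + 10365) - 1*(-1964) = (10112/(-21466) + 10365) + 1964 = (10112*(-1/21466) + 10365) + 1964 = (-5056/10733 + 10365) + 1964 = 111242489/10733 + 1964 = 132322101/10733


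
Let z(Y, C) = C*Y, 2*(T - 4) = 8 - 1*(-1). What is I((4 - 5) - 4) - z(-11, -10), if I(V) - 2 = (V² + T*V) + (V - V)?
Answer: -251/2 ≈ -125.50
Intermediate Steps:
T = 17/2 (T = 4 + (8 - 1*(-1))/2 = 4 + (8 + 1)/2 = 4 + (½)*9 = 4 + 9/2 = 17/2 ≈ 8.5000)
I(V) = 2 + V² + 17*V/2 (I(V) = 2 + ((V² + 17*V/2) + (V - V)) = 2 + ((V² + 17*V/2) + 0) = 2 + (V² + 17*V/2) = 2 + V² + 17*V/2)
I((4 - 5) - 4) - z(-11, -10) = (2 + ((4 - 5) - 4)² + 17*((4 - 5) - 4)/2) - (-10)*(-11) = (2 + (-1 - 4)² + 17*(-1 - 4)/2) - 1*110 = (2 + (-5)² + (17/2)*(-5)) - 110 = (2 + 25 - 85/2) - 110 = -31/2 - 110 = -251/2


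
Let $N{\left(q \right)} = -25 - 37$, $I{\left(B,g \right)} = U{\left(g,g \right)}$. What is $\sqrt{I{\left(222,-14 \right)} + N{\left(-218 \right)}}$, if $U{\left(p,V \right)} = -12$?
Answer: $i \sqrt{74} \approx 8.6023 i$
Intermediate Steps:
$I{\left(B,g \right)} = -12$
$N{\left(q \right)} = -62$
$\sqrt{I{\left(222,-14 \right)} + N{\left(-218 \right)}} = \sqrt{-12 - 62} = \sqrt{-74} = i \sqrt{74}$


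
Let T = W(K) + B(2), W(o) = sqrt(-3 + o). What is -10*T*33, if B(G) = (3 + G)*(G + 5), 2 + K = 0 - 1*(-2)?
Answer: -11550 - 330*I*sqrt(3) ≈ -11550.0 - 571.58*I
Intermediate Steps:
K = 0 (K = -2 + (0 - 1*(-2)) = -2 + (0 + 2) = -2 + 2 = 0)
B(G) = (3 + G)*(5 + G)
T = 35 + I*sqrt(3) (T = sqrt(-3 + 0) + (15 + 2**2 + 8*2) = sqrt(-3) + (15 + 4 + 16) = I*sqrt(3) + 35 = 35 + I*sqrt(3) ≈ 35.0 + 1.732*I)
-10*T*33 = -10*(35 + I*sqrt(3))*33 = (-350 - 10*I*sqrt(3))*33 = -11550 - 330*I*sqrt(3)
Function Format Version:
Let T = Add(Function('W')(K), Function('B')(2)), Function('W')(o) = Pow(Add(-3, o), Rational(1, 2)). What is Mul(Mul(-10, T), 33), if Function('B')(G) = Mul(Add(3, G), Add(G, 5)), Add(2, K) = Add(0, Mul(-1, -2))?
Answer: Add(-11550, Mul(-330, I, Pow(3, Rational(1, 2)))) ≈ Add(-11550., Mul(-571.58, I))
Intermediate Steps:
K = 0 (K = Add(-2, Add(0, Mul(-1, -2))) = Add(-2, Add(0, 2)) = Add(-2, 2) = 0)
Function('B')(G) = Mul(Add(3, G), Add(5, G))
T = Add(35, Mul(I, Pow(3, Rational(1, 2)))) (T = Add(Pow(Add(-3, 0), Rational(1, 2)), Add(15, Pow(2, 2), Mul(8, 2))) = Add(Pow(-3, Rational(1, 2)), Add(15, 4, 16)) = Add(Mul(I, Pow(3, Rational(1, 2))), 35) = Add(35, Mul(I, Pow(3, Rational(1, 2)))) ≈ Add(35.000, Mul(1.7320, I)))
Mul(Mul(-10, T), 33) = Mul(Mul(-10, Add(35, Mul(I, Pow(3, Rational(1, 2))))), 33) = Mul(Add(-350, Mul(-10, I, Pow(3, Rational(1, 2)))), 33) = Add(-11550, Mul(-330, I, Pow(3, Rational(1, 2))))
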